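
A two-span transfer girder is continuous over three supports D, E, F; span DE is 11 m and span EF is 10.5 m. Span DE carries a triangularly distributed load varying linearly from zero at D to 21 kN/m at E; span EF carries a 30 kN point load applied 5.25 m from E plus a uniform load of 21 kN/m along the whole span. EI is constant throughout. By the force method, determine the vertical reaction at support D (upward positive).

R_D = 15.15 kN

Release continuity at E by inserting a hinge; the redundant is the internal moment M_E. The primary structure is two simply-supported spans DE and EF.
Rotations at E on the released spans (each span's end-slope, ×1/EI):
  span DE: triangular load, peak 21: w₀L³/(45EI) = 621.1/EI
  span EF: point load 30 at a = 5.25: Pab(L + b)/(6LEI) = 206.7/EI
  span EF: UDL 21: wL³/(24EI) = 1013/EI
  relative rotation θ_0 = (621.1 + 1220)/EI = 1841/EI
A unit hogging moment at E produces rotation L₁/(3EI) + L₂/(3EI) = 7.167/EI.
Slope continuity at E: θ_0 = M_E·7.167/EI, so M_E = 1841/7.167 = 256.9 kN·m (hogging).
Span DE, ΣM about D with M_E applied at E: R_E^{DE}·11 = 847 + 256.9, so R_E^{DE} = 100.4 kN and R_D = 115.5 − 100.4 = 15.15 kN.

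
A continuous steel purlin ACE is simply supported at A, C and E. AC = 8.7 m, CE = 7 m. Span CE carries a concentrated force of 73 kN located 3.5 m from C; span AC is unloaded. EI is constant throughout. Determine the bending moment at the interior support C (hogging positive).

Take M_C as the redundant. Released structure: two simple spans AC and CE with a hinge at C.
Discontinuity in slope at C on the released structure — sum the simple-span end rotations:
  span CE: point load 73 at a = 3.5: Pab(L + b)/(6LEI) = 223.6/EI
  relative rotation θ_0 = (0 + 223.6)/EI = 223.6/EI
A unit hogging moment at C produces rotation L₁/(3EI) + L₂/(3EI) = 5.233/EI.
Slope continuity at C: θ_0 = M_C·5.233/EI, so M_C = 223.6/5.233 = 42.72 kN·m (hogging).

M_C = 42.72 kN·m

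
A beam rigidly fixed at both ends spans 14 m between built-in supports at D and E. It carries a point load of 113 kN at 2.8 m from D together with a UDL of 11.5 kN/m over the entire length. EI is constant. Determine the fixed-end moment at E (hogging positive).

M_E = 238.5 kN·m

Release both end moments; the primary structure is a simply-supported span DE with redundants M_D and M_E.
End rotations of the released simple span under the applied load (×1/EI):
  at D: point load 113 at a = 2.8: Pab(L + b)/(6LEI) = 1063/EI
  at E: point load 113 at a = 2.8: Pab(L + a)/(6LEI) = 708.7/EI
  at D: UDL 11.5: wL³/(24EI) = 1315/EI
  at E: UDL 11.5: wL³/(24EI) = 1315/EI
  θ_D0 = 2378/EI,  θ_E0 = 2024/EI
Flexibility coefficients: a unit moment at one end gives L/(3EI) there and L/(6EI) at the far end, so f₁₁ = f₂₂ = 4.667/EI and f₁₂ = f₂₁ = 2.333/EI.
Compatibility — zero rotation at each built-in end:
  4.667 M_D + 2.333 M_E = 2378
  2.333 M_D + 4.667 M_E = 2024
Solving the pair gives M_D = 390.3 kN·m and M_E = 238.5 kN·m (hogging).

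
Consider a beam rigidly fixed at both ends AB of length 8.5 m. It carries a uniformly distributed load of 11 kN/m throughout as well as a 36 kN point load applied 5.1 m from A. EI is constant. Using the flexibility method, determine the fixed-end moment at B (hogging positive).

M_B = 110.3 kN·m

Release both end moments; the primary structure is a simply-supported span AB with redundants M_A and M_B.
End rotations of the released simple span under the applied load (×1/EI):
  at A: UDL 11: wL³/(24EI) = 281.5/EI
  at B: UDL 11: wL³/(24EI) = 281.5/EI
  at A: point load 36 at a = 5.1: Pab(L + b)/(6LEI) = 145.7/EI
  at B: point load 36 at a = 5.1: Pab(L + a)/(6LEI) = 166.5/EI
  θ_A0 = 427.1/EI,  θ_B0 = 447.9/EI
Flexibility coefficients: a unit moment at one end gives L/(3EI) there and L/(6EI) at the far end, so f₁₁ = f₂₂ = 2.833/EI and f₁₂ = f₂₁ = 1.417/EI.
Compatibility — zero rotation at each built-in end:
  2.833 M_A + 1.417 M_B = 427.1
  1.417 M_A + 2.833 M_B = 447.9
Solving the pair gives M_A = 95.61 kN·m and M_B = 110.3 kN·m (hogging).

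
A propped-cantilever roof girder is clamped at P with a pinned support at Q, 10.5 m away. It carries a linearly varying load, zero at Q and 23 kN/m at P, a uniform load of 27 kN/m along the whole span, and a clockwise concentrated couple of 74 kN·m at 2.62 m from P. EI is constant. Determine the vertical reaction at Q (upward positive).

Take the reaction at Q as the redundant and release it; the primary structure is a cantilever fixed at P.
Deflection at Q on the released cantilever, summing each load's contribution:
  triangular load, peak 23 at the fixed end: w₀L⁴/(30EI) = 9319/EI
  UDL 27: wL⁴/(8EI) = 41023/EI
  clockwise couple 74 at a = 2.62: M₀a(2L − a)/(2EI) = 1782/EI
  δ_0 = 52124/EI
Tip deflection under a unit load at Q: L³/(3EI) = 385.9/EI.
The prop prevents deflection at Q: R_Q = δ_0/δ_{QQ} = 52124/385.9 = 135.1 kN.

R_Q = 135.1 kN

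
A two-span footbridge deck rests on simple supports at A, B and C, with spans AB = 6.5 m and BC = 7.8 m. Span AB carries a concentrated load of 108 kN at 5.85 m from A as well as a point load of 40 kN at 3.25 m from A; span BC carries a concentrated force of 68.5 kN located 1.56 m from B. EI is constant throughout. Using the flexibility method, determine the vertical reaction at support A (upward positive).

R_A = 16.74 kN

Insert a hinge at B; M_B is the redundant, and each span becomes simply supported.
Rotations at B on the released spans (each span's end-slope, ×1/EI):
  span AB: point load 108 at a = 5.85: Pab(L + a)/(6LEI) = 130/EI
  span AB: point load 40 at a = 3.25: Pab(L + a)/(6LEI) = 105.6/EI
  span BC: point load 68.5 at a = 1.56: Pab(L + b)/(6LEI) = 200/EI
  relative rotation θ_0 = (235.7 + 200)/EI = 435.7/EI
A unit hogging moment at B produces rotation L₁/(3EI) + L₂/(3EI) = 4.767/EI.
Slope continuity at B: θ_0 = M_B·4.767/EI, so M_B = 435.7/4.767 = 91.41 kN·m (hogging).
Span AB, ΣM about A with M_B applied at B: R_B^{AB}·6.5 = 761.8 + 91.41, so R_B^{AB} = 131.3 kN and R_A = 148 − 131.3 = 16.74 kN.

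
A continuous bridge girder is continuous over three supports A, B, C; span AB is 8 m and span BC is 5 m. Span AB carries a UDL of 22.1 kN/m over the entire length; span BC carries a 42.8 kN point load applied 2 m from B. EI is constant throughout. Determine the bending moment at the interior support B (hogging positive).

Release continuity at B by inserting a hinge; the redundant is the internal moment M_B. The primary structure is two simply-supported spans AB and BC.
Rotations at B on the released spans (each span's end-slope, ×1/EI):
  span AB: UDL 22.1: wL³/(24EI) = 471.5/EI
  span BC: point load 42.8 at a = 2: Pab(L + b)/(6LEI) = 68.48/EI
  relative rotation θ_0 = (471.5 + 68.48)/EI = 539.9/EI
A unit hogging moment at B produces rotation L₁/(3EI) + L₂/(3EI) = 4.333/EI.
Slope continuity at B: θ_0 = M_B·4.333/EI, so M_B = 539.9/4.333 = 124.6 kN·m (hogging).

M_B = 124.6 kN·m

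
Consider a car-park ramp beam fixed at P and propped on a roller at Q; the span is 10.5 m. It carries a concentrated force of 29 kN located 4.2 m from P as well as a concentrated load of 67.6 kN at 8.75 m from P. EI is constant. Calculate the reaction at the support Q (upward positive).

R_Q = 56.89 kN

Remove the prop at Q; the released (primary) structure is a cantilever built in at P.
Deflection at Q on the released cantilever, summing each load's contribution:
  point load 29 at a = 4.2: Pa²(3L − a)/(6EI) = 2328/EI
  point load 67.6 at a = 8.75: Pa²(3L − a)/(6EI) = 19624/EI
  δ_0 = 21952/EI
Tip deflection under a unit load at Q: L³/(3EI) = 385.9/EI.
Compatibility at Q: δ_0 − R_Q·δ_{QQ} = 0, so R_Q = 21952/385.9 = 56.89 kN.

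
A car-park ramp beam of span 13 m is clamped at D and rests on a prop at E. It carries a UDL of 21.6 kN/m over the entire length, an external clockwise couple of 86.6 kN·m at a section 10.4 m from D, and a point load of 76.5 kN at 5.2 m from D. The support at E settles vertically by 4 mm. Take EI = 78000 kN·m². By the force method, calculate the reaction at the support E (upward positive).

Take the reaction at E as the redundant and release it; the primary structure is a cantilever fixed at D.
Primary-structure tip deflection at E by superposition:
  UDL 21.6: wL⁴/(8EI) = 77115/EI
  clockwise couple 86.6 at a = 10.4: M₀a(2L − a)/(2EI) = 7025/EI
  point load 76.5 at a = 5.2: Pa²(3L − a)/(6EI) = 11653/EI
  δ_0 = 95793/EI
Tip deflection under a unit load at E: L³/(3EI) = 732.3/EI.
With EI = 78000 kN·m²: δ_0 = 1.2281 m and δ_{EE} = 0.009389 m/kN.
Compatibility — the beam at E must follow the support down by 0.004 m: δ_0 − R_E·δ_{EE} = 0.004, so R_E = (1.2281 − 0.004)/0.009389 = 130.4 kN.

R_E = 130.4 kN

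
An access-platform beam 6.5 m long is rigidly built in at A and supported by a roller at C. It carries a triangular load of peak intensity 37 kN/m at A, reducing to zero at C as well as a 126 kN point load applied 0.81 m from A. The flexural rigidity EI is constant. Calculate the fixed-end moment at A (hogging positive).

Remove the prop at C; the released (primary) structure is a cantilever built in at A.
Downward deflection at the released point C due to the loads:
  triangular load, peak 37 at the fixed end: w₀L⁴/(30EI) = 2202/EI
  point load 126 at a = 0.81: Pa²(3L − a)/(6EI) = 257.5/EI
  δ_0 = 2459/EI
Tip deflection under a unit load at C: L³/(3EI) = 91.54/EI.
The prop prevents deflection at C: R_C = δ_0/δ_{CC} = 2459/91.54 = 26.86 kN.
Moment equilibrium about A: M_A = Σ(load moments about A) − R_C·L = 362.6 − 26.86×6.5 = 188 kN·m.

M_A = 188 kN·m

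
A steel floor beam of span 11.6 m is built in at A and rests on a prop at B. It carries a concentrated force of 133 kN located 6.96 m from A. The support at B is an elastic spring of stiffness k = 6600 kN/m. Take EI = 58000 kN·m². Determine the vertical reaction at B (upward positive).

R_B = 56.5 kN

Release the roller at B. Primary structure: cantilever fixed at A.
Downward deflection at the released point B due to the loads:
  point load 133 at a = 6.96: Pa²(3L − a)/(6EI) = 29894/EI
Flexibility coefficient — unit upward force at B: δ_{BB} = L³/(3EI) = 520.3/EI.
With EI = 58000 kN·m²: δ_0 = 0.51542 m and δ_{BB} = 0.008971 m/kN.
Compatibility — the spring shortens by R_B/k under the reaction it provides: δ_0 − R_B·δ_{BB} = R_B/k. With 1/k = 0.000152 m/kN, R_B = δ_0 / (δ_{BB} + 1/k) = 0.51542 / (0.008971 + 0.000152) = 56.5 kN.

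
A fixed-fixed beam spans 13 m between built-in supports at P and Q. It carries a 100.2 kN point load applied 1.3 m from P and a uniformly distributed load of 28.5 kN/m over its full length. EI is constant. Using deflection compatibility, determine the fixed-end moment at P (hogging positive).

Take the two fixed-end moments M_P, M_Q as redundants; the released structure is the simple span PQ.
End rotations of the released simple span under the applied load (×1/EI):
  at P: point load 100.2 at a = 1.3: Pab(L + b)/(6LEI) = 482.6/EI
  at Q: point load 100.2 at a = 1.3: Pab(L + a)/(6LEI) = 279.4/EI
  at P: UDL 28.5: wL³/(24EI) = 2609/EI
  at Q: UDL 28.5: wL³/(24EI) = 2609/EI
  θ_P0 = 3092/EI,  θ_Q0 = 2888/EI
Flexibility coefficients: a unit moment at one end gives L/(3EI) there and L/(6EI) at the far end, so f₁₁ = f₂₂ = 4.333/EI and f₁₂ = f₂₁ = 2.167/EI.
Compatibility — zero rotation at each built-in end:
  4.333 M_P + 2.167 M_Q = 3092
  2.167 M_P + 4.333 M_Q = 2888
Solving the pair gives M_P = 506.9 kN·m and M_Q = 413.1 kN·m (hogging).

M_P = 506.9 kN·m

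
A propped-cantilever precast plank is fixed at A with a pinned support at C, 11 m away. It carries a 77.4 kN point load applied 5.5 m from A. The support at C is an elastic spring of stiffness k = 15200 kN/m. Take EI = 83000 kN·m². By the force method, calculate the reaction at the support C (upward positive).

Remove the prop at C; the released (primary) structure is a cantilever built in at A.
Primary-structure tip deflection at C by superposition:
  point load 77.4 at a = 5.5: Pa²(3L − a)/(6EI) = 10731/EI
Flexibility coefficient — unit upward force at C: δ_{CC} = L³/(3EI) = 443.7/EI.
With EI = 83000 kN·m²: δ_0 = 0.12929 m and δ_{CC} = 0.005345 m/kN.
Compatibility — the spring shortens by R_C/k under the reaction it provides: δ_0 − R_C·δ_{CC} = R_C/k. With 1/k = 0.000066 m/kN, R_C = δ_0 / (δ_{CC} + 1/k) = 0.12929 / (0.005345 + 0.000066) = 23.89 kN.

R_C = 23.89 kN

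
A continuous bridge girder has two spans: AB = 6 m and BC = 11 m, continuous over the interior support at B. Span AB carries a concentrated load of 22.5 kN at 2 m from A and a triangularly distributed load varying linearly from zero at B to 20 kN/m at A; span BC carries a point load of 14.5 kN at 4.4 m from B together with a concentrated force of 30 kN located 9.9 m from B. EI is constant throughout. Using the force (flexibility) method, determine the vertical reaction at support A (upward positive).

Release continuity at B by inserting a hinge; the redundant is the internal moment M_B. The primary structure is two simply-supported spans AB and BC.
End slopes at the hinge B, treating each span as simply supported:
  span AB: point load 22.5 at a = 2: Pab(L + a)/(6LEI) = 40/EI
  span AB: triangular load, peak 20: 7w₀L³/(360EI) = 84/EI
  span BC: point load 14.5 at a = 4.4: Pab(L + b)/(6LEI) = 112.3/EI
  span BC: point load 30 at a = 9.9: Pab(L + b)/(6LEI) = 59.9/EI
  relative rotation θ_0 = (124 + 172.2)/EI = 296.2/EI
A unit hogging moment at B produces rotation L₁/(3EI) + L₂/(3EI) = 5.667/EI.
Slope continuity at B: θ_0 = M_B·5.667/EI, so M_B = 296.2/5.667 = 52.27 kN·m (hogging).
Span AB, ΣM about A with M_B applied at B: R_B^{AB}·6 = 165 + 52.27, so R_B^{AB} = 36.21 kN and R_A = 82.5 − 36.21 = 46.29 kN.

R_A = 46.29 kN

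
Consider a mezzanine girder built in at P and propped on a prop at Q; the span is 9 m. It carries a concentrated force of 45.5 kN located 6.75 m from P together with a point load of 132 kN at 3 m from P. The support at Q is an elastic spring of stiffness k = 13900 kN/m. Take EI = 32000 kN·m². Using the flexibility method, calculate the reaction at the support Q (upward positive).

R_Q = 47.89 kN

Release the roller at Q. Primary structure: cantilever fixed at P.
Primary-structure tip deflection at Q by superposition:
  point load 45.5 at a = 6.75: Pa²(3L − a)/(6EI) = 6997/EI
  point load 132 at a = 3: Pa²(3L − a)/(6EI) = 4752/EI
  δ_0 = 11749/EI
Flexibility coefficient — unit upward force at Q: δ_{QQ} = L³/(3EI) = 243/EI.
With EI = 32000 kN·m²: δ_0 = 0.36715 m and δ_{QQ} = 0.007594 m/kN.
Compatibility — the spring shortens by R_Q/k under the reaction it provides: δ_0 − R_Q·δ_{QQ} = R_Q/k. With 1/k = 0.000072 m/kN, R_Q = δ_0 / (δ_{QQ} + 1/k) = 0.36715 / (0.007594 + 0.000072) = 47.89 kN.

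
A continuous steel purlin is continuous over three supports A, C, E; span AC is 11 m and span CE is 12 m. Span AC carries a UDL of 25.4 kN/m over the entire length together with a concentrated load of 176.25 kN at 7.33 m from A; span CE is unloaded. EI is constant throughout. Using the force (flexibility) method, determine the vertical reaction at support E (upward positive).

Take M_C as the redundant. Released structure: two simple spans AC and CE with a hinge at C.
End slopes at the hinge C, treating each span as simply supported:
  span AC: UDL 25.4: wL³/(24EI) = 1409/EI
  span AC: point load 176.25 at a = 7.33: Pab(L + a)/(6LEI) = 1317/EI
  relative rotation θ_0 = (2725 + 0)/EI = 2725/EI
A unit hogging moment at C produces rotation L₁/(3EI) + L₂/(3EI) = 7.667/EI.
Slope continuity at C: θ_0 = M_C·7.667/EI, so M_C = 2725/7.667 = 355.5 kN·m (hogging).
Span CE, ΣM about E: R_C^{CE}·12 = 0 + 355.5, so R_C^{CE} = 29.62 kN and R_E = 0 − 29.62 = -29.62 kN.

R_E = -29.62 kN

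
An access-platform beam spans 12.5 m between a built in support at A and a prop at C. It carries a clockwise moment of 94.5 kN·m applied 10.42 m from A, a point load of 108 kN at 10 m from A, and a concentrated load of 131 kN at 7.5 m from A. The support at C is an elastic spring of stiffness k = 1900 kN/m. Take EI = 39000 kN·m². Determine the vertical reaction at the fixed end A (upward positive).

Release the roller at C. Primary structure: cantilever fixed at A.
Primary-structure tip deflection at C by superposition:
  clockwise couple 94.5 at a = 10.42: M₀a(2L − a)/(2EI) = 7178/EI
  point load 108 at a = 10: Pa²(3L − a)/(6EI) = 49500/EI
  point load 131 at a = 7.5: Pa²(3L − a)/(6EI) = 36844/EI
  δ_0 = 93522/EI
Tip deflection under a unit load at C: L³/(3EI) = 651/EI.
With EI = 39000 kN·m²: δ_0 = 2.398 m and δ_{CC} = 0.016693 m/kN.
Compatibility — the spring shortens by R_C/k under the reaction it provides: δ_0 − R_C·δ_{CC} = R_C/k. With 1/k = 0.000526 m/kN, R_C = δ_0 / (δ_{CC} + 1/k) = 2.398 / (0.016693 + 0.000526) = 139.3 kN.
Vertical equilibrium: R_A = ΣP − R_C = 239 − 139.3 = 99.74 kN.

R_A = 99.74 kN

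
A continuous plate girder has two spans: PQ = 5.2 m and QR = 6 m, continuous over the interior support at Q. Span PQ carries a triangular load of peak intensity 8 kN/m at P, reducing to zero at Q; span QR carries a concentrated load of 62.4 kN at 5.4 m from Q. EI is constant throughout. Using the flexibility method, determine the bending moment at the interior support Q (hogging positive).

M_Q = 15.79 kN·m

Release continuity at Q by inserting a hinge; the redundant is the internal moment M_Q. The primary structure is two simply-supported spans PQ and QR.
End slopes at the hinge Q, treating each span as simply supported:
  span PQ: triangular load, peak 8: 7w₀L³/(360EI) = 21.87/EI
  span QR: point load 62.4 at a = 5.4: Pab(L + b)/(6LEI) = 37.07/EI
  relative rotation θ_0 = (21.87 + 37.07)/EI = 58.94/EI
A unit hogging moment at Q produces rotation L₁/(3EI) + L₂/(3EI) = 3.733/EI.
Slope continuity at Q: θ_0 = M_Q·3.733/EI, so M_Q = 58.94/3.733 = 15.79 kN·m (hogging).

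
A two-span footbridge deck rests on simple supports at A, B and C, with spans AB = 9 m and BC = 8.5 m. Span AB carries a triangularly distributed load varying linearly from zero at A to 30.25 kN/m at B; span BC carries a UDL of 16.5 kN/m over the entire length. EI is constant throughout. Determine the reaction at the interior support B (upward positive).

R_B = 196.6 kN

Take M_B as the redundant. Released structure: two simple spans AB and BC with a hinge at B.
Discontinuity in slope at B on the released structure — sum the simple-span end rotations:
  span AB: triangular load, peak 30.25: w₀L³/(45EI) = 490.1/EI
  span BC: UDL 16.5: wL³/(24EI) = 422.2/EI
  relative rotation θ_0 = (490.1 + 422.2)/EI = 912.3/EI
A unit hogging moment at B produces rotation L₁/(3EI) + L₂/(3EI) = 5.833/EI.
Slope continuity at B: θ_0 = M_B·5.833/EI, so M_B = 912.3/5.833 = 156.4 kN·m (hogging).
Span AB, ΣM about A with M_B applied at B: R_B^{AB}·9 = 816.8 + 156.4, so R_B^{AB} = 108.1 kN and R_A = 136.1 − 108.1 = 28 kN.
Span BC, ΣM about C: R_B^{BC}·8.5 = 596.1 + 156.4, so R_B^{BC} = 88.52 kN and R_C = 140.2 − 88.52 = 51.73 kN.
R_B = 108.1 + 88.52 = 196.6 kN.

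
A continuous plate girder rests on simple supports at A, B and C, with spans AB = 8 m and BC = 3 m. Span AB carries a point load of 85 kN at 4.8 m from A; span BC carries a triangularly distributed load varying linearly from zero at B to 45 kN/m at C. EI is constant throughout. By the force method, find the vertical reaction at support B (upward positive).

Take M_B as the redundant. Released structure: two simple spans AB and BC with a hinge at B.
Rotations at B on the released spans (each span's end-slope, ×1/EI):
  span AB: point load 85 at a = 4.8: Pab(L + a)/(6LEI) = 348.2/EI
  span BC: triangular load, peak 45: 7w₀L³/(360EI) = 23.62/EI
  relative rotation θ_0 = (348.2 + 23.62)/EI = 371.8/EI
A unit hogging moment at B produces rotation L₁/(3EI) + L₂/(3EI) = 3.667/EI.
Slope continuity at B: θ_0 = M_B·3.667/EI, so M_B = 371.8/3.667 = 101.4 kN·m (hogging).
Span AB, ΣM about A with M_B applied at B: R_B^{AB}·8 = 408 + 101.4, so R_B^{AB} = 63.67 kN and R_A = 85 − 63.67 = 21.33 kN.
Span BC, ΣM about C: R_B^{BC}·3 = 67.5 + 101.4, so R_B^{BC} = 56.3 kN and R_C = 67.5 − 56.3 = 11.2 kN.
R_B = 63.67 + 56.3 = 120 kN.

R_B = 120 kN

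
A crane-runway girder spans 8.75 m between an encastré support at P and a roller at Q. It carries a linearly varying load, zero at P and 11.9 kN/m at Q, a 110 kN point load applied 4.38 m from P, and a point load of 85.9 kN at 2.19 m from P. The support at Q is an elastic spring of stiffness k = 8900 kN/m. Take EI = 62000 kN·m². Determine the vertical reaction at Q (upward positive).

Remove the prop at Q; the released (primary) structure is a cantilever built in at P.
Primary-structure tip deflection at Q by superposition:
  triangular load, peak 11.9 at the free end: 11w₀L⁴/(120EI) = 6394/EI
  point load 110 at a = 4.38: Pa²(3L − a)/(6EI) = 7692/EI
  point load 85.9 at a = 2.19: Pa²(3L − a)/(6EI) = 1652/EI
  δ_0 = 15738/EI
Flexibility coefficient — unit upward force at Q: δ_{QQ} = L³/(3EI) = 223.3/EI.
With EI = 62000 kN·m²: δ_0 = 0.25384 m and δ_{QQ} = 0.003602 m/kN.
Compatibility — the spring shortens by R_Q/k under the reaction it provides: δ_0 − R_Q·δ_{QQ} = R_Q/k. With 1/k = 0.000112 m/kN, R_Q = δ_0 / (δ_{QQ} + 1/k) = 0.25384 / (0.003602 + 0.000112) = 68.35 kN.

R_Q = 68.35 kN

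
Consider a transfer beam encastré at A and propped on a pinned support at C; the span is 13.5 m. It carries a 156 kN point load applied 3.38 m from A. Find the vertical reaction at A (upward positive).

Remove the prop at C; the released (primary) structure is a cantilever built in at A.
Primary-structure tip deflection at C by superposition:
  point load 156 at a = 3.38: Pa²(3L − a)/(6EI) = 11026/EI
Tip deflection under a unit load at C: L³/(3EI) = 820.1/EI.
The prop prevents deflection at C: R_C = δ_0/δ_{CC} = 11026/820.1 = 13.44 kN.
Vertical equilibrium: R_A = ΣP − R_C = 156 − 13.44 = 142.6 kN.

R_A = 142.6 kN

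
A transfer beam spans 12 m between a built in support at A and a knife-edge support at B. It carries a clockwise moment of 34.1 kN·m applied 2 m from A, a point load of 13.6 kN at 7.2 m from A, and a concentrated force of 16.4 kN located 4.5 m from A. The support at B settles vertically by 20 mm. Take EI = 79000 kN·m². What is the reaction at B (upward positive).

R_B = 7.462 kN

Take the reaction at B as the redundant and release it; the primary structure is a cantilever fixed at A.
Free-end deflection of the primary structure under the applied loading (downward +):
  clockwise couple 34.1 at a = 2: M₀a(2L − a)/(2EI) = 750.2/EI
  point load 13.6 at a = 7.2: Pa²(3L − a)/(6EI) = 3384/EI
  point load 16.4 at a = 4.5: Pa²(3L − a)/(6EI) = 1744/EI
  δ_0 = 5878/EI
Tip deflection under a unit load at B: L³/(3EI) = 576/EI.
With EI = 79000 kN·m²: δ_0 = 0.074403 m and δ_{BB} = 0.007291 m/kN.
Compatibility — the beam at B must follow the support down by 0.02 m: δ_0 − R_B·δ_{BB} = 0.02, so R_B = (0.074403 − 0.02)/0.007291 = 7.462 kN.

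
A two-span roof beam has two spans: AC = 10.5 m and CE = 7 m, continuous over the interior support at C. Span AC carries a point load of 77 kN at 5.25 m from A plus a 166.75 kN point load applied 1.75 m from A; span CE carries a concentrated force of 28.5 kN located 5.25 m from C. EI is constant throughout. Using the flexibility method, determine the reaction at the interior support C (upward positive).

Release continuity at C by inserting a hinge; the redundant is the internal moment M_C. The primary structure is two simply-supported spans AC and CE.
Discontinuity in slope at C on the released structure — sum the simple-span end rotations:
  span AC: point load 77 at a = 5.25: Pab(L + a)/(6LEI) = 530.6/EI
  span AC: point load 166.75 at a = 1.75: Pab(L + a)/(6LEI) = 496.5/EI
  span CE: point load 28.5 at a = 5.25: Pab(L + b)/(6LEI) = 54.55/EI
  relative rotation θ_0 = (1027 + 54.55)/EI = 1082/EI
A unit hogging moment at C produces rotation L₁/(3EI) + L₂/(3EI) = 5.833/EI.
Compatibility: M_C·(L₁+L₂)/(3EI) = θ_0, giving M_C = 185.4 kN·m (hogging).
Span AC, ΣM about A with M_C applied at C: R_C^{AC}·10.5 = 696.1 + 185.4, so R_C^{AC} = 83.95 kN and R_A = 243.8 − 83.95 = 159.8 kN.
Span CE, ΣM about E: R_C^{CE}·7 = 49.88 + 185.4, so R_C^{CE} = 33.61 kN and R_E = 28.5 − 33.61 = -5.114 kN.
R_C = 83.95 + 33.61 = 117.6 kN.

R_C = 117.6 kN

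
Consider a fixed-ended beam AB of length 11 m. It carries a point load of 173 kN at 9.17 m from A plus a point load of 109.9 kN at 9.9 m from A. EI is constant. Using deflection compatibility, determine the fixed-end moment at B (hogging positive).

Take the two fixed-end moments M_A, M_B as redundants; the released structure is the simple span AB.
Simple-span end rotations at A and B under the given loads:
  at A: point load 173 at a = 9.17: Pab(L + b)/(6LEI) = 564.4/EI
  at B: point load 173 at a = 9.17: Pab(L + a)/(6LEI) = 887.2/EI
  at A: point load 109.9 at a = 9.9: Pab(L + b)/(6LEI) = 219.4/EI
  at B: point load 109.9 at a = 9.9: Pab(L + a)/(6LEI) = 379/EI
  θ_A0 = 783.8/EI,  θ_B0 = 1266/EI
Flexibility coefficients: a unit moment at one end gives L/(3EI) there and L/(6EI) at the far end, so f₁₁ = f₂₂ = 3.667/EI and f₁₂ = f₂₁ = 1.833/EI.
Compatibility — zero rotation at each built-in end:
  3.667 M_A + 1.833 M_B = 783.8
  1.833 M_A + 3.667 M_B = 1266
Solving the pair gives M_A = 54.79 kN·m and M_B = 317.9 kN·m (hogging).

M_B = 317.9 kN·m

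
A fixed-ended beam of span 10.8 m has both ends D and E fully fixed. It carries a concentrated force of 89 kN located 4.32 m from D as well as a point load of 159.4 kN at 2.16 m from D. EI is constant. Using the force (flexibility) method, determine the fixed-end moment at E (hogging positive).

Release both end moments; the primary structure is a simply-supported span DE with redundants M_D and M_E.
End rotations of the released simple span under the applied load (×1/EI):
  at D: point load 89 at a = 4.32: Pab(L + b)/(6LEI) = 664.4/EI
  at E: point load 89 at a = 4.32: Pab(L + a)/(6LEI) = 581.3/EI
  at D: point load 159.4 at a = 2.16: Pab(L + b)/(6LEI) = 892.4/EI
  at E: point load 159.4 at a = 2.16: Pab(L + a)/(6LEI) = 595/EI
  θ_D0 = 1557/EI,  θ_E0 = 1176/EI
Flexibility coefficients: a unit moment at one end gives L/(3EI) there and L/(6EI) at the far end, so f₁₁ = f₂₂ = 3.6/EI and f₁₂ = f₂₁ = 1.8/EI.
Compatibility — zero rotation at each built-in end:
  3.6 M_D + 1.8 M_E = 1557
  1.8 M_D + 3.6 M_E = 1176
Solving the pair gives M_D = 358.8 kN·m and M_E = 147.4 kN·m (hogging).

M_E = 147.4 kN·m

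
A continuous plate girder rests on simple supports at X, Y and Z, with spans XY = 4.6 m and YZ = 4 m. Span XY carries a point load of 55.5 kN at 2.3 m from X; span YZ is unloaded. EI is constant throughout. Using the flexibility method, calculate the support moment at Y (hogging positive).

M_Y = 25.6 kN·m

Insert a hinge at Y; M_Y is the redundant, and each span becomes simply supported.
End slopes at the hinge Y, treating each span as simply supported:
  span XY: point load 55.5 at a = 2.3: Pab(L + a)/(6LEI) = 73.4/EI
  relative rotation θ_0 = (73.4 + 0)/EI = 73.4/EI
A unit hogging moment at Y produces rotation L₁/(3EI) + L₂/(3EI) = 2.867/EI.
Slope continuity at Y: θ_0 = M_Y·2.867/EI, so M_Y = 73.4/2.867 = 25.6 kN·m (hogging).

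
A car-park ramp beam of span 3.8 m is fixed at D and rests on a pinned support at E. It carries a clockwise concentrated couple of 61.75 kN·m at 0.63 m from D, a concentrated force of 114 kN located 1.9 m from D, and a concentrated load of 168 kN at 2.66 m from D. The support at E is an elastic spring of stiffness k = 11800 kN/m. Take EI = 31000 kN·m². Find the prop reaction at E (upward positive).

R_E = 120.4 kN

Release the roller at E. Primary structure: cantilever fixed at D.
Primary-structure tip deflection at E by superposition:
  clockwise couple 61.75 at a = 0.63: M₀a(2L − a)/(2EI) = 135.6/EI
  point load 114 at a = 1.9: Pa²(3L − a)/(6EI) = 651.6/EI
  point load 168 at a = 2.66: Pa²(3L − a)/(6EI) = 1732/EI
  δ_0 = 2519/EI
Tip deflection under a unit load at E: L³/(3EI) = 18.29/EI.
With EI = 31000 kN·m²: δ_0 = 0.081249 m and δ_{EE} = 0.00059 m/kN.
Compatibility — the spring shortens by R_E/k under the reaction it provides: δ_0 − R_E·δ_{EE} = R_E/k. With 1/k = 0.000085 m/kN, R_E = δ_0 / (δ_{EE} + 1/k) = 0.081249 / (0.00059 + 0.000085) = 120.4 kN.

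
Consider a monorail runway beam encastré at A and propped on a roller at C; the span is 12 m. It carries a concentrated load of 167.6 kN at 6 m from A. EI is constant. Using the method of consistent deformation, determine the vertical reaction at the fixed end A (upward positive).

Take the reaction at C as the redundant and release it; the primary structure is a cantilever fixed at A.
Primary-structure tip deflection at C by superposition:
  point load 167.6 at a = 6: Pa²(3L − a)/(6EI) = 30168/EI
Tip deflection under a unit load at C: L³/(3EI) = 576/EI.
Compatibility at C: δ_0 − R_C·δ_{CC} = 0, so R_C = 30168/576 = 52.38 kN.
Vertical equilibrium: R_A = ΣP − R_C = 167.6 − 52.38 = 115.2 kN.

R_A = 115.2 kN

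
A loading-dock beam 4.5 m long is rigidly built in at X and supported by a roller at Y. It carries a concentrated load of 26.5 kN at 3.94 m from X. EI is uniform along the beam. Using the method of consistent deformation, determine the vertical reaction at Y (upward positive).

R_Y = 21.58 kN

Release the roller at Y. Primary structure: cantilever fixed at X.
Deflection at Y on the released cantilever, summing each load's contribution:
  point load 26.5 at a = 3.94: Pa²(3L − a)/(6EI) = 655.5/EI
Flexibility coefficient — unit upward force at Y: δ_{YY} = L³/(3EI) = 30.38/EI.
Compatibility at Y: δ_0 − R_Y·δ_{YY} = 0, so R_Y = 655.5/30.38 = 21.58 kN.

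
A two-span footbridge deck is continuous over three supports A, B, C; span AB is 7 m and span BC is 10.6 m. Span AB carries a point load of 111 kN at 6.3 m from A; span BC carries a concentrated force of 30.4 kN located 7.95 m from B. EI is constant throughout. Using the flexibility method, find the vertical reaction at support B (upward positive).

Release continuity at B by inserting a hinge; the redundant is the internal moment M_B. The primary structure is two simply-supported spans AB and BC.
End slopes at the hinge B, treating each span as simply supported:
  span AB: point load 111 at a = 6.3: Pab(L + a)/(6LEI) = 155/EI
  span BC: point load 30.4 at a = 7.95: Pab(L + b)/(6LEI) = 133.4/EI
  relative rotation θ_0 = (155 + 133.4)/EI = 288.4/EI
A unit hogging moment at B produces rotation L₁/(3EI) + L₂/(3EI) = 5.867/EI.
Compatibility: M_B·(L₁+L₂)/(3EI) = θ_0, giving M_B = 49.17 kN·m (hogging).
Span AB, ΣM about A with M_B applied at B: R_B^{AB}·7 = 699.3 + 49.17, so R_B^{AB} = 106.9 kN and R_A = 111 − 106.9 = 4.076 kN.
Span BC, ΣM about C: R_B^{BC}·10.6 = 80.56 + 49.17, so R_B^{BC} = 12.24 kN and R_C = 30.4 − 12.24 = 18.16 kN.
R_B = 106.9 + 12.24 = 119.2 kN.

R_B = 119.2 kN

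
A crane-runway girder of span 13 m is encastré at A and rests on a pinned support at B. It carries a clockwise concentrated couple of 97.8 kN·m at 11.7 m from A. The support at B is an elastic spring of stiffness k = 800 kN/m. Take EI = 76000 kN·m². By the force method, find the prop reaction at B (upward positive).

Choose R_B as the redundant. The primary structure is the cantilever fixed at A.
Downward deflection at the released point B due to the loads:
  clockwise couple 97.8 at a = 11.7: M₀a(2L − a)/(2EI) = 8181/EI
Tip deflection under a unit load at B: L³/(3EI) = 732.3/EI.
With EI = 76000 kN·m²: δ_0 = 0.10765 m and δ_{BB} = 0.009636 m/kN.
Compatibility — the spring shortens by R_B/k under the reaction it provides: δ_0 − R_B·δ_{BB} = R_B/k. With 1/k = 0.00125 m/kN, R_B = δ_0 / (δ_{BB} + 1/k) = 0.10765 / (0.009636 + 0.00125) = 9.889 kN.

R_B = 9.889 kN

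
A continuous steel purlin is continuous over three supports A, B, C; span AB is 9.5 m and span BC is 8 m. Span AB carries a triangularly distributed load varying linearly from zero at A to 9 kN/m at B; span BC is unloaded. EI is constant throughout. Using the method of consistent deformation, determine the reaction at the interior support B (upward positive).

Insert a hinge at B; M_B is the redundant, and each span becomes simply supported.
Rotations at B on the released spans (each span's end-slope, ×1/EI):
  span AB: triangular load, peak 9: w₀L³/(45EI) = 171.5/EI
  relative rotation θ_0 = (171.5 + 0)/EI = 171.5/EI
A unit hogging moment at B produces rotation L₁/(3EI) + L₂/(3EI) = 5.833/EI.
Compatibility: M_B·(L₁+L₂)/(3EI) = θ_0, giving M_B = 29.4 kN·m (hogging).
Span AB, ΣM about A with M_B applied at B: R_B^{AB}·9.5 = 270.8 + 29.4, so R_B^{AB} = 31.59 kN and R_A = 42.75 − 31.59 = 11.16 kN.
Span BC, ΣM about C: R_B^{BC}·8 = 0 + 29.4, so R_B^{BC} = 3.674 kN and R_C = 0 − 3.674 = -3.674 kN.
R_B = 31.59 + 3.674 = 35.27 kN.

R_B = 35.27 kN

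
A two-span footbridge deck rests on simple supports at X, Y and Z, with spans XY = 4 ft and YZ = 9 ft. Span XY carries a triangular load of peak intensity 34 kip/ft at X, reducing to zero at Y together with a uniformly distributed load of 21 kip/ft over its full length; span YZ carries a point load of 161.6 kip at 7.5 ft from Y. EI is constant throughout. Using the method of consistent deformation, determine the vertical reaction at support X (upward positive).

Release continuity at Y by inserting a hinge; the redundant is the internal moment M_Y. The primary structure is two simply-supported spans XY and YZ.
Discontinuity in slope at Y on the released structure — sum the simple-span end rotations:
  span XY: triangular load, peak 34: 7w₀L³/(360EI) = 42.31/EI
  span XY: UDL 21: wL³/(24EI) = 56/EI
  span YZ: point load 161.6 at a = 7.5: Pab(L + b)/(6LEI) = 353.5/EI
  relative rotation θ_0 = (98.31 + 353.5)/EI = 451.8/EI
A unit hogging moment at Y produces rotation L₁/(3EI) + L₂/(3EI) = 4.333/EI.
Slope continuity at Y: θ_0 = M_Y·4.333/EI, so M_Y = 451.8/4.333 = 104.3 kip·ft (hogging).
Span XY, ΣM about X with M_Y applied at Y: R_Y^{XY}·4 = 258.7 + 104.3, so R_Y^{XY} = 90.73 kip and R_X = 152 − 90.73 = 61.27 kip.

R_X = 61.27 kip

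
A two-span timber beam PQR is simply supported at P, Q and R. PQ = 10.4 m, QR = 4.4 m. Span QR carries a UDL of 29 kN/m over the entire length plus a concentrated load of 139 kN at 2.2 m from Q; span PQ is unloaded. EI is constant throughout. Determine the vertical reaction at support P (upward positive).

R_P = -5.284 kN

Release continuity at Q by inserting a hinge; the redundant is the internal moment M_Q. The primary structure is two simply-supported spans PQ and QR.
End slopes at the hinge Q, treating each span as simply supported:
  span QR: UDL 29: wL³/(24EI) = 102.9/EI
  span QR: point load 139 at a = 2.2: Pab(L + b)/(6LEI) = 168.2/EI
  relative rotation θ_0 = (0 + 271.1)/EI = 271.1/EI
A unit hogging moment at Q produces rotation L₁/(3EI) + L₂/(3EI) = 4.933/EI.
Slope continuity at Q: θ_0 = M_Q·4.933/EI, so M_Q = 271.1/4.933 = 54.96 kN·m (hogging).
Span PQ, ΣM about P with M_Q applied at Q: R_Q^{PQ}·10.4 = 0 + 54.96, so R_Q^{PQ} = 5.284 kN and R_P = 0 − 5.284 = -5.284 kN.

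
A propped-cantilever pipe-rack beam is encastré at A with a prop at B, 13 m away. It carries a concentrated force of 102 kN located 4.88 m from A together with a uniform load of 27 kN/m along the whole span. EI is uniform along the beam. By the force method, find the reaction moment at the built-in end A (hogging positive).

M_A = 822.9 kN·m

Choose R_B as the redundant. The primary structure is the cantilever fixed at A.
Primary-structure tip deflection at B by superposition:
  point load 102 at a = 4.88: Pa²(3L − a)/(6EI) = 13813/EI
  UDL 27: wL⁴/(8EI) = 96393/EI
  δ_0 = 110207/EI
Tip deflection under a unit load at B: L³/(3EI) = 732.3/EI.
Compatibility at B: δ_0 − R_B·δ_{BB} = 0, so R_B = 110207/732.3 = 150.5 kN.
Moment equilibrium about A: M_A = Σ(load moments about A) − R_B·L = 2779 − 150.5×13 = 822.9 kN·m.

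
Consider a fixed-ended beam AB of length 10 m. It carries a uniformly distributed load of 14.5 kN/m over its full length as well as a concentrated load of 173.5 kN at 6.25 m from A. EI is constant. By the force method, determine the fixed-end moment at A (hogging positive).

Take the two fixed-end moments M_A, M_B as redundants; the released structure is the simple span AB.
On the primary (simply-supported) span, the end slopes from the loading are:
  at A: UDL 14.5: wL³/(24EI) = 604.2/EI
  at B: UDL 14.5: wL³/(24EI) = 604.2/EI
  at A: point load 173.5 at a = 6.25: Pab(L + b)/(6LEI) = 931.9/EI
  at B: point load 173.5 at a = 6.25: Pab(L + a)/(6LEI) = 1101/EI
  θ_A0 = 1536/EI,  θ_B0 = 1705/EI
Flexibility coefficients: a unit moment at one end gives L/(3EI) there and L/(6EI) at the far end, so f₁₁ = f₂₂ = 3.333/EI and f₁₂ = f₂₁ = 1.667/EI.
Compatibility — zero rotation at each built-in end:
  3.333 M_A + 1.667 M_B = 1536
  1.667 M_A + 3.333 M_B = 1705
Solving the pair gives M_A = 273.3 kN·m and M_B = 375 kN·m (hogging).

M_A = 273.3 kN·m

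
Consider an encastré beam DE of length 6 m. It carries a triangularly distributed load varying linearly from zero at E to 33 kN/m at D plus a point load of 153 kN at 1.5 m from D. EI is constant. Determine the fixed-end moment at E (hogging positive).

Release both end moments; the primary structure is a simply-supported span DE with redundants M_D and M_E.
Simple-span end rotations at D and E under the given loads:
  at D: triangular load, peak 33: w₀L³/(45EI) = 158.4/EI
  at E: triangular load, peak 33: 7w₀L³/(360EI) = 138.6/EI
  at D: point load 153 at a = 1.5: Pab(L + b)/(6LEI) = 301.2/EI
  at E: point load 153 at a = 1.5: Pab(L + a)/(6LEI) = 215.2/EI
  θ_D0 = 459.6/EI,  θ_E0 = 353.8/EI
Flexibility coefficients: a unit moment at one end gives L/(3EI) there and L/(6EI) at the far end, so f₁₁ = f₂₂ = 2/EI and f₁₂ = f₂₁ = 1/EI.
Compatibility — zero rotation at each built-in end:
  2 M_D + 1 M_E = 459.6
  1 M_D + 2 M_E = 353.8
Solving the pair gives M_D = 188.5 kN·m and M_E = 82.63 kN·m (hogging).

M_E = 82.63 kN·m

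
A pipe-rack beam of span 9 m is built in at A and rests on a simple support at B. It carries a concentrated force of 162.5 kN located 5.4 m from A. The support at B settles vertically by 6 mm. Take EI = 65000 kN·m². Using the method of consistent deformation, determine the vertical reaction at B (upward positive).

Release the roller at B. Primary structure: cantilever fixed at A.
Free-end deflection of the primary structure under the applied loading (downward +):
  point load 162.5 at a = 5.4: Pa²(3L − a)/(6EI) = 17059/EI
Tip deflection under a unit load at B: L³/(3EI) = 243/EI.
With EI = 65000 kN·m²: δ_0 = 0.26244 m and δ_{BB} = 0.003738 m/kN.
Compatibility — the beam at B must follow the support down by 0.006 m: δ_0 − R_B·δ_{BB} = 0.006, so R_B = (0.26244 − 0.006)/0.003738 = 68.6 kN.

R_B = 68.6 kN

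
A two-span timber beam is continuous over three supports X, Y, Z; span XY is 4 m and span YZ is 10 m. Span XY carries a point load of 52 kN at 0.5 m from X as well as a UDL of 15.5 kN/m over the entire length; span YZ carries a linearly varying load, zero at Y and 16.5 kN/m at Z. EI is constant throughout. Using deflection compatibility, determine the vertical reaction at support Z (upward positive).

R_Z = 46.87 kN

Take M_Y as the redundant. Released structure: two simple spans XY and YZ with a hinge at Y.
Rotations at Y on the released spans (each span's end-slope, ×1/EI):
  span XY: point load 52 at a = 0.5: Pab(L + a)/(6LEI) = 17.06/EI
  span XY: UDL 15.5: wL³/(24EI) = 41.33/EI
  span YZ: triangular load, peak 16.5: 7w₀L³/(360EI) = 320.8/EI
  relative rotation θ_0 = (58.4 + 320.8)/EI = 379.2/EI
A unit hogging moment at Y produces rotation L₁/(3EI) + L₂/(3EI) = 4.667/EI.
Slope continuity at Y: θ_0 = M_Y·4.667/EI, so M_Y = 379.2/4.667 = 81.26 kN·m (hogging).
Span YZ, ΣM about Z: R_Y^{YZ}·10 = 275 + 81.26, so R_Y^{YZ} = 35.63 kN and R_Z = 82.5 − 35.63 = 46.87 kN.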